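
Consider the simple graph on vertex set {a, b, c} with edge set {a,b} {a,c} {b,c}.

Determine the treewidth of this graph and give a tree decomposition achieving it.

Treewidth 2.
One such decomposition:
Bags: B1 = {a, b, c}
Tree: (single bag)

With just one bag of size 3, the width is 3 − 1 = 2, so tw(G) ≤ 2. For the lower bound, the 3 vertices {a, b, c} are pairwise adjacent, and any tree decomposition puts a clique entirely inside one bag — forcing width ≥ 2. Combining the bounds, tw(G) = 2.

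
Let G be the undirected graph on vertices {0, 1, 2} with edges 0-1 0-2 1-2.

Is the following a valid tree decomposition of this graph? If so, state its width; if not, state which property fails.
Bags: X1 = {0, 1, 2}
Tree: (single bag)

Vertex coverage: the bags together contain {0, 1, 2}, the full vertex set. Edge coverage: each edge of G has both endpoints in at least one bag. Running intersection: for every vertex, the bags containing it form a connected subtree. All three properties hold, so this is a valid tree decomposition of width max|bag| − 1 = 2, and hence tw(G) ≤ 2.

Yes; width 2.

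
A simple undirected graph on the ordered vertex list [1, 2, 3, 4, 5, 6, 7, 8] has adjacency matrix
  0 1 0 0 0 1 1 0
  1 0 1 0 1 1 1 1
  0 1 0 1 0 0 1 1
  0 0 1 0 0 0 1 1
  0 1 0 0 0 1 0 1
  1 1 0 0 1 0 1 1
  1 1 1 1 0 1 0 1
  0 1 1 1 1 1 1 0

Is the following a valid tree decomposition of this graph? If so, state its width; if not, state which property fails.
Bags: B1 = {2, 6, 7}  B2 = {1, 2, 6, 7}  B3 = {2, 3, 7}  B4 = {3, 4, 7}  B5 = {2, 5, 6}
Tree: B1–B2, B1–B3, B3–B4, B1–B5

A tree decomposition must satisfy three properties: every vertex lies in some bag; for every edge, both endpoints lie together in some bag; and for every vertex, the bags containing it form a connected subtree. Here vertex 8 appears in no bag, so the decomposition is invalid.

No — vertex 8 appears in no bag.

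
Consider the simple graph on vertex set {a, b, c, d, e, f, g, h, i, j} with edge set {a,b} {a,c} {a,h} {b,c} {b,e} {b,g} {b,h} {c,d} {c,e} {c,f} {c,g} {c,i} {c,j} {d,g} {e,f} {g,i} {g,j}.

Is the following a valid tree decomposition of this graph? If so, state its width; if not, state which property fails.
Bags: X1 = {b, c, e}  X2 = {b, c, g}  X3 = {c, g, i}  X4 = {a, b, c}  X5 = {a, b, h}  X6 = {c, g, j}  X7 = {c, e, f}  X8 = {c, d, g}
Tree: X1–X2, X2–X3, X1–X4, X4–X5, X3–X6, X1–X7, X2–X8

Yes; width 2.

Every vertex of G appears in some bag (union = {a, b, c, d, e, f, g, h, i, j}); every edge is covered by a bag; and for each vertex v the set of bags containing v is connected in the bag tree. The decomposition is therefore valid. The largest bag has 3 vertices, so the width is 2.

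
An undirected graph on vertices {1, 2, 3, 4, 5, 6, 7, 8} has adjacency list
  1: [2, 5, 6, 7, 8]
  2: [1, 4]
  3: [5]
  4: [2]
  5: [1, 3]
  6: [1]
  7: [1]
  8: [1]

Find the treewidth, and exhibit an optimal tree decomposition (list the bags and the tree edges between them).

Every bag has size at most 2, so the width is 2 − 1 = 1 and tw(G) ≤ 1. Since G has at least one edge (e.g. 2–1), it is not an edgeless graph, so tw(G) ≥ 1. Therefore the treewidth is 1.

Treewidth 1.
Bags: B1 = {1, 2}  B2 = {2, 4}  B3 = {1, 5}  B4 = {1, 7}  B5 = {1, 6}  B6 = {1, 8}  B7 = {3, 5}
Tree: B1–B2, B1–B3, B3–B4, B4–B5, B5–B6, B3–B7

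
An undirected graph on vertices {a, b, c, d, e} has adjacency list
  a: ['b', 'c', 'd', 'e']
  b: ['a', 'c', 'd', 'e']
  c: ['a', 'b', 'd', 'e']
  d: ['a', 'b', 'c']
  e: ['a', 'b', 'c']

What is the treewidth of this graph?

3

A width-3 tree decomposition is:
Bags: B1 = {a, b, c, e}  B2 = {a, b, c, d}
Tree: B1–B2
Every bag has size at most 4, so the width is 4 − 1 = 3 and tw(G) ≤ 3. Conversely, {a, b, c, d} is a clique of size 4, and the vertices of any clique must share a bag in every tree decomposition; so some bag has ≥ 4 vertices and tw(G) ≥ 3. Combining the bounds, tw(G) = 3.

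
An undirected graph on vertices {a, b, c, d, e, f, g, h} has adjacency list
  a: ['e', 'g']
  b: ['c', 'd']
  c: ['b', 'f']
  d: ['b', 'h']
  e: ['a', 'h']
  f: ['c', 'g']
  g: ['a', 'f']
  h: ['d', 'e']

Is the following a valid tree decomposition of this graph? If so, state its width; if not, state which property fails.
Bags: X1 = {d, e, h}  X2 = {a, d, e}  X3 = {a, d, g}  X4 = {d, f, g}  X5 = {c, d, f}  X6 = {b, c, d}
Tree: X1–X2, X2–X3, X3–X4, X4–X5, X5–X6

Yes; width 2.

Vertex coverage: the bags together contain {a, b, c, d, e, f, g, h}, the full vertex set. Edge coverage: each edge of G has both endpoints in at least one bag. Running intersection: for every vertex, the bags containing it form a connected subtree. All three properties hold, so this is a valid tree decomposition of width max|bag| − 1 = 2, and hence tw(G) ≤ 2.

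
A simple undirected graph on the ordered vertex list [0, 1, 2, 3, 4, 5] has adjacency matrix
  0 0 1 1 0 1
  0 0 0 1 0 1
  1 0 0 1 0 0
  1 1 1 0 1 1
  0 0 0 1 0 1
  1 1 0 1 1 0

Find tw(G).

2

A width-2 tree decomposition is:
Bags: B1 = {0, 3, 5}  B2 = {3, 4, 5}  B3 = {0, 2, 3}  B4 = {1, 3, 5}
Tree: B1–B2, B1–B3, B2–B4
The largest bag has 3 vertices, giving width 2; this decomposition certifies tw(G) ≤ 2. Conversely, {0, 2, 3} is a clique of size 3, and the vertices of any clique must share a bag in every tree decomposition; so some bag has ≥ 3 vertices and tw(G) ≥ 2. Combining the bounds, tw(G) = 2.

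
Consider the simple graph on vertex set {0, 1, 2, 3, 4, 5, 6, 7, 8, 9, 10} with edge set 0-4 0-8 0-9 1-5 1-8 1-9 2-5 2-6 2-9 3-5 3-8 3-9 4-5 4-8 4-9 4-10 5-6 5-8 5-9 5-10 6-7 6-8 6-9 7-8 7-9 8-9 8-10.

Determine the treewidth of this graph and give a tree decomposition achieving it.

Treewidth 3.
One such decomposition:
Bags: B1 = {4, 5, 8, 9}  B2 = {4, 5, 8, 10}  B3 = {5, 6, 8, 9}  B4 = {3, 5, 8, 9}  B5 = {0, 4, 8, 9}  B6 = {1, 5, 8, 9}  B7 = {6, 7, 8, 9}  B8 = {2, 5, 6, 9}
Tree: B1–B2, B1–B3, B1–B4, B1–B5, B4–B6, B3–B7, B3–B8

The largest bag has 4 vertices, giving width 3; this decomposition certifies tw(G) ≤ 3. For the lower bound, the 4 vertices {0, 4, 8, 9} are pairwise adjacent, and any tree decomposition puts a clique entirely inside one bag — forcing width ≥ 3. The upper and lower bounds meet at 3, so that is the treewidth.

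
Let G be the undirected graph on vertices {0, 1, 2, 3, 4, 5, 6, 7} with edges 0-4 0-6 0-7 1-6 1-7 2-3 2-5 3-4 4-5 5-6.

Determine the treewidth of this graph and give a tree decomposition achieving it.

Every bag has size at most 3, so the width is 3 − 1 = 2 and tw(G) ≤ 2. The edges 3–2–5–4–3 form a cycle, so G is not a tree and its treewidth is at least 2. Combining the bounds, tw(G) = 2.

Treewidth 2.
One such decomposition:
Bags: B1 = {2, 3, 4}  B2 = {2, 4, 5}  B3 = {0, 4, 5}  B4 = {0, 5, 6}  B5 = {0, 6, 7}  B6 = {1, 6, 7}
Tree: B1–B2, B2–B3, B3–B4, B4–B5, B5–B6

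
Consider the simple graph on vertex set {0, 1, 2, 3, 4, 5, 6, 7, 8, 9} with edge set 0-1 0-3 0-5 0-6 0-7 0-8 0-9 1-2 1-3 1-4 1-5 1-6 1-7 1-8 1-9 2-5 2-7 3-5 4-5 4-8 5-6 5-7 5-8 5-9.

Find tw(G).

A width-3 tree decomposition is:
Bags: B1 = {0, 1, 5, 9}  B2 = {0, 1, 5, 8}  B3 = {0, 1, 5, 6}  B4 = {0, 1, 3, 5}  B5 = {1, 4, 5, 8}  B6 = {0, 1, 5, 7}  B7 = {1, 2, 5, 7}
Tree: B1–B2, B2–B3, B3–B4, B2–B5, B3–B6, B6–B7
Every bag has size at most 4, so the width is 4 − 1 = 3 and tw(G) ≤ 3. Conversely, {0, 1, 3, 5} is a clique of size 4, and the vertices of any clique must share a bag in every tree decomposition; so some bag has ≥ 4 vertices and tw(G) ≥ 3. Hence tw(G) = 3 exactly.

3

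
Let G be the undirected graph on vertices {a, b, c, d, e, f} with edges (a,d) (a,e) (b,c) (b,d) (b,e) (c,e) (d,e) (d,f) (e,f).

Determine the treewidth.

A width-2 tree decomposition is:
Bags: B1 = {d, e, f}  B2 = {a, d, e}  B3 = {b, d, e}  B4 = {b, c, e}
Tree: B1–B2, B1–B3, B3–B4
Each bag holds 3 vertices, so the decomposition has width 2, which upper-bounds the treewidth. For the lower bound, the 3 vertices {a, d, e} are pairwise adjacent, and any tree decomposition puts a clique entirely inside one bag — forcing width ≥ 2. Hence tw(G) = 2 exactly.

2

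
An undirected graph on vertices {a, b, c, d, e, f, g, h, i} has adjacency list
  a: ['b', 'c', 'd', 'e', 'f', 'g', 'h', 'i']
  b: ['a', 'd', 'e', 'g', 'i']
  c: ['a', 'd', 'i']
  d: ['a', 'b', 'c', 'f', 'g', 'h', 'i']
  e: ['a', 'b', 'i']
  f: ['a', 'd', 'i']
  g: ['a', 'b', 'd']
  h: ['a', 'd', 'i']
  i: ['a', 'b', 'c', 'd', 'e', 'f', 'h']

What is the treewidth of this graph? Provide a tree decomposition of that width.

Treewidth 3.
One such decomposition:
Bags: B1 = {a, d, h, i}  B2 = {a, b, d, i}  B3 = {a, b, e, i}  B4 = {a, d, f, i}  B5 = {a, b, d, g}  B6 = {a, c, d, i}
Tree: B1–B2, B2–B3, B1–B4, B2–B5, B4–B6

Every bag has size at most 4, so the width is 4 − 1 = 3 and tw(G) ≤ 3. On the other hand G contains the 4-clique {a, b, d, g}. A clique must lie in a single bag of any decomposition, so no decomposition can have width below 3. Hence tw(G) = 3 exactly.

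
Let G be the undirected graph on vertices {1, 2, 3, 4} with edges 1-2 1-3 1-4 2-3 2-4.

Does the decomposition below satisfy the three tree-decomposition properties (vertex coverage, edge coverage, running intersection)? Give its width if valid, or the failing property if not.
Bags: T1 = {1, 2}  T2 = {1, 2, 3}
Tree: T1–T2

A tree decomposition must satisfy three properties: every vertex lies in some bag; for every edge, both endpoints lie together in some bag; and for every vertex, the bags containing it form a connected subtree. Here vertex 4 appears in no bag, so the decomposition is invalid.

No — vertex 4 appears in no bag.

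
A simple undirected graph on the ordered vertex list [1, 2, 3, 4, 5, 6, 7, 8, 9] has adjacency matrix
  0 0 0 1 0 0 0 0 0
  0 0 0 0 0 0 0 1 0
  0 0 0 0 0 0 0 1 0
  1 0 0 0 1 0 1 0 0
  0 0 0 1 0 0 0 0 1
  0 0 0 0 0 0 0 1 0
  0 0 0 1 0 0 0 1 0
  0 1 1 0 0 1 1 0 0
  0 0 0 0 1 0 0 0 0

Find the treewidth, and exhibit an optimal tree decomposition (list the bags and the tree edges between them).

The largest bag has 2 vertices, giving width 1; this decomposition certifies tw(G) ≤ 1. G has an edge, so its treewidth is at least 1. Combining the bounds, tw(G) = 1.

Treewidth 1.
One optimal decomposition is:
Bags: B1 = {7, 8}  B2 = {4, 7}  B3 = {1, 4}  B4 = {2, 8}  B5 = {6, 8}  B6 = {3, 8}  B7 = {4, 5}  B8 = {5, 9}
Tree: B1–B2, B2–B3, B1–B4, B4–B5, B5–B6, B2–B7, B7–B8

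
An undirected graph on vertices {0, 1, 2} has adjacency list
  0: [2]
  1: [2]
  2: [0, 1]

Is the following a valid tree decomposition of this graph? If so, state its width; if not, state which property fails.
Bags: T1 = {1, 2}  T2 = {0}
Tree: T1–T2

No — edge (2,0) lies in no bag.

A tree decomposition must satisfy three properties: every vertex lies in some bag; for every edge, both endpoints lie together in some bag; and for every vertex, the bags containing it form a connected subtree. Here edge (2,0) lies in no bag, so the decomposition is invalid.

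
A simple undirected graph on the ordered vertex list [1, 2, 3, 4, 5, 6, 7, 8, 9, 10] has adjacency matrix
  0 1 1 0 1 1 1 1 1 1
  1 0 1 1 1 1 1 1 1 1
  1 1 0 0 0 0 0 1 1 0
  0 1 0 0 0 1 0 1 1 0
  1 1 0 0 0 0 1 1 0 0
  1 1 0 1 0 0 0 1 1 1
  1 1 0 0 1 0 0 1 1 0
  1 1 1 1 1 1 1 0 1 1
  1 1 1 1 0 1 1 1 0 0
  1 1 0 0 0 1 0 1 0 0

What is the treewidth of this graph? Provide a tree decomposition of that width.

Treewidth 4.
One optimal decomposition is:
Bags: B1 = {1, 2, 7, 8, 9}  B2 = {1, 2, 6, 8, 9}  B3 = {1, 2, 5, 7, 8}  B4 = {2, 4, 6, 8, 9}  B5 = {1, 2, 3, 8, 9}  B6 = {1, 2, 6, 8, 10}
Tree: B1–B2, B1–B3, B2–B4, B1–B5, B2–B6

Each bag holds 5 vertices, so the decomposition has width 4, which upper-bounds the treewidth. For the lower bound, the 5 vertices {1, 2, 3, 8, 9} are pairwise adjacent, and any tree decomposition puts a clique entirely inside one bag — forcing width ≥ 4. Hence tw(G) = 4 exactly.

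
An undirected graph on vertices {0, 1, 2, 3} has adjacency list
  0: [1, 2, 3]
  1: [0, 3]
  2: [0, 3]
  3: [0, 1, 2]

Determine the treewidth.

A width-2 tree decomposition is:
Bags: B1 = {0, 2, 3}  B2 = {0, 1, 3}
Tree: B1–B2
The largest bag has 3 vertices, giving width 2; this decomposition certifies tw(G) ≤ 2. For the lower bound, the 3 vertices {0, 1, 3} are pairwise adjacent, and any tree decomposition puts a clique entirely inside one bag — forcing width ≥ 2. Therefore the treewidth is 2.

2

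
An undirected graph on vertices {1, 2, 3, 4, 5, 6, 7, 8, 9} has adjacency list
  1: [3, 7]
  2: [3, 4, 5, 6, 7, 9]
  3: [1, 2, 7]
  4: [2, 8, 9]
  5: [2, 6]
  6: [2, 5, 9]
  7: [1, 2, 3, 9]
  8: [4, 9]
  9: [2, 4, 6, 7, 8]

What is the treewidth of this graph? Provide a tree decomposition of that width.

Treewidth 2.
Bags: B1 = {2, 6, 9}  B2 = {2, 5, 6}  B3 = {2, 4, 9}  B4 = {4, 8, 9}  B5 = {2, 7, 9}  B6 = {2, 3, 7}  B7 = {1, 3, 7}
Tree: B1–B2, B1–B3, B3–B4, B1–B5, B5–B6, B6–B7

The largest bag has 3 vertices, giving width 2; this decomposition certifies tw(G) ≤ 2. Conversely, {4, 8, 9} is a clique of size 3, and the vertices of any clique must share a bag in every tree decomposition; so some bag has ≥ 3 vertices and tw(G) ≥ 2. The upper and lower bounds meet at 2, so that is the treewidth.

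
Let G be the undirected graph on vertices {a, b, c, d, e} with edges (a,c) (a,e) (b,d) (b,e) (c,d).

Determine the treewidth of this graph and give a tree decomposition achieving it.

Each bag holds 3 vertices, so the decomposition has width 2, which upper-bounds the treewidth. Since a–e–b–d–c–a is a cycle in G, G is not acyclic. Forests are exactly the graphs of treewidth ≤ 1, so tw(G) ≥ 2. Combining the bounds, tw(G) = 2.

Treewidth 2.
One such decomposition:
Bags: B1 = {a, b, e}  B2 = {a, b, d}  B3 = {a, c, d}
Tree: B1–B2, B2–B3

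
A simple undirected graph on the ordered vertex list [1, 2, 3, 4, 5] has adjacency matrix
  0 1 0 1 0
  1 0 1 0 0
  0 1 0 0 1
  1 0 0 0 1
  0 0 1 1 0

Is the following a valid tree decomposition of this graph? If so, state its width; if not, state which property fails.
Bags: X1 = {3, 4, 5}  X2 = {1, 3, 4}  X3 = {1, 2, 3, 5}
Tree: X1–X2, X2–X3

No — bags containing vertex 5 are not connected in the tree.

A tree decomposition must satisfy three properties: every vertex lies in some bag; for every edge, both endpoints lie together in some bag; and for every vertex, the bags containing it form a connected subtree. Here bags containing vertex 5 are not connected in the tree, so the decomposition is invalid.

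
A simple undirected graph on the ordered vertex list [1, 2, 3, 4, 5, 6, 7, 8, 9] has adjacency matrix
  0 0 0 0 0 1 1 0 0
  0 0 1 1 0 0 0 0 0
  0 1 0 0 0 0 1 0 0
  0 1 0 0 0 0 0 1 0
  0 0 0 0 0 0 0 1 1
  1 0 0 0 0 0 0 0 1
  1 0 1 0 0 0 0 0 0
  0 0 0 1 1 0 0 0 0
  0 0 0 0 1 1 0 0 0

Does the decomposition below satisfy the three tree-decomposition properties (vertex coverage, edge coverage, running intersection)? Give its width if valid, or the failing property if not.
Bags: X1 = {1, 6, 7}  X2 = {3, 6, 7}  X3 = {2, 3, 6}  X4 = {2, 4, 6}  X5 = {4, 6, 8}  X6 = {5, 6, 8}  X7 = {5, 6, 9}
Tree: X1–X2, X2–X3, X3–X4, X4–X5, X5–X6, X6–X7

Every vertex of G appears in some bag (union = {1, 2, 3, 4, 5, 6, 7, 8, 9}); every edge is covered by a bag; and for each vertex v the set of bags containing v is connected in the bag tree. The decomposition is therefore valid. The largest bag has 3 vertices, so the width is 2.

Yes; width 2.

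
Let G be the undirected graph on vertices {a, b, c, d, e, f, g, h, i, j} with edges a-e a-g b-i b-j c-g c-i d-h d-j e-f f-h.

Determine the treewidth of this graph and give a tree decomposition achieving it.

Every bag has size at most 3, so the width is 3 − 1 = 2 and tw(G) ≤ 2. The edges b–j–d–h–f–e–a–g–c–i–b form a cycle, so G is not a tree and its treewidth is at least 2. Therefore the treewidth is 2.

Treewidth 2.
Bags: B1 = {b, d, j}  B2 = {b, d, h}  B3 = {b, f, h}  B4 = {b, e, f}  B5 = {a, b, e}  B6 = {a, b, g}  B7 = {b, c, g}  B8 = {b, c, i}
Tree: B1–B2, B2–B3, B3–B4, B4–B5, B5–B6, B6–B7, B7–B8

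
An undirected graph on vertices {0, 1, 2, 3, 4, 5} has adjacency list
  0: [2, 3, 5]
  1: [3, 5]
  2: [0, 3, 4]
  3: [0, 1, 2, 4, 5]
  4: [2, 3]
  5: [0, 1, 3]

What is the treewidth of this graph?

A width-2 tree decomposition is:
Bags: B1 = {0, 2, 3}  B2 = {0, 3, 5}  B3 = {1, 3, 5}  B4 = {2, 3, 4}
Tree: B1–B2, B2–B3, B1–B4
Every bag has size at most 3, so the width is 3 − 1 = 2 and tw(G) ≤ 2. For the lower bound, the 3 vertices {0, 2, 3} are pairwise adjacent, and any tree decomposition puts a clique entirely inside one bag — forcing width ≥ 2. Therefore the treewidth is 2.

2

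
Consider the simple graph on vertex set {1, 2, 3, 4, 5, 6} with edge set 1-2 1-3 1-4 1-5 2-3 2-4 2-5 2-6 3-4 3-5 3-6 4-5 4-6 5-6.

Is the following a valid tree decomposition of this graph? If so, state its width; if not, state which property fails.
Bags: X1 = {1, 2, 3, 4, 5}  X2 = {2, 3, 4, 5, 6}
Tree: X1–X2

Checking the three conditions: (i) the bags cover all of {1, 2, 3, 4, 5, 6}; (ii) for each edge, some bag contains both endpoints; (iii) the bags containing any fixed vertex form a subtree. All hold, so the decomposition is valid with width 5 − 1 = 4.

Yes; width 4.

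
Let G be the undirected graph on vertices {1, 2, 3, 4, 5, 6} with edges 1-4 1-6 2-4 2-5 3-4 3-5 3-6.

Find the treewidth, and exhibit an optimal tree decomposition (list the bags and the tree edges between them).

Treewidth 2.
One optimal decomposition is:
Bags: B1 = {1, 4, 6}  B2 = {3, 4, 6}  B3 = {2, 3, 4}  B4 = {2, 3, 5}
Tree: B1–B2, B2–B3, B3–B4

Every bag has size at most 3, so the width is 3 − 1 = 2 and tw(G) ≤ 2. The edges 1–6–3–4–1 form a cycle, so G is not a tree and its treewidth is at least 2. Combining the bounds, tw(G) = 2.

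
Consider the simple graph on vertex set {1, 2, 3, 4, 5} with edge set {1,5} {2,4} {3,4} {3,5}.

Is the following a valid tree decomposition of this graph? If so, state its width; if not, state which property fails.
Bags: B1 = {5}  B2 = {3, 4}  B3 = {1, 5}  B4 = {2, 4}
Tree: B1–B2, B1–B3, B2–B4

A tree decomposition must satisfy three properties: every vertex lies in some bag; for every edge, both endpoints lie together in some bag; and for every vertex, the bags containing it form a connected subtree. Here edge (3,5) lies in no bag, so the decomposition is invalid.

No — edge (3,5) lies in no bag.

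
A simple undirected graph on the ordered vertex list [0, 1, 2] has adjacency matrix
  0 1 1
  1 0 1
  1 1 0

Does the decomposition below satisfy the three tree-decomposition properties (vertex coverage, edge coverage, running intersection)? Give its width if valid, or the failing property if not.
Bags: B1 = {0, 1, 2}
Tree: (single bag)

Yes; width 2.

Every vertex of G appears in some bag (union = {0, 1, 2}); every edge is covered by a bag; and for each vertex v the set of bags containing v is connected in the bag tree. The decomposition is therefore valid. The largest bag has 3 vertices, so the width is 2.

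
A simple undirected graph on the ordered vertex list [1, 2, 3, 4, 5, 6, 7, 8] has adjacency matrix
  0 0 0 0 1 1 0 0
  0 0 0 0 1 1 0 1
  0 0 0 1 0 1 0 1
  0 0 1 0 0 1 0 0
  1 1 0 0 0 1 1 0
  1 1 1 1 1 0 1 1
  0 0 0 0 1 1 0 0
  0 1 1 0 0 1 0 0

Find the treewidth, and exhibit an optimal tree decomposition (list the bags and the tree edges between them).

The largest bag has 3 vertices, giving width 2; this decomposition certifies tw(G) ≤ 2. For the lower bound, the 3 vertices {2, 6, 8} are pairwise adjacent, and any tree decomposition puts a clique entirely inside one bag — forcing width ≥ 2. The upper and lower bounds meet at 2, so that is the treewidth.

Treewidth 2.
Bags: B1 = {2, 6, 8}  B2 = {2, 5, 6}  B3 = {3, 6, 8}  B4 = {3, 4, 6}  B5 = {5, 6, 7}  B6 = {1, 5, 6}
Tree: B1–B2, B1–B3, B3–B4, B2–B5, B5–B6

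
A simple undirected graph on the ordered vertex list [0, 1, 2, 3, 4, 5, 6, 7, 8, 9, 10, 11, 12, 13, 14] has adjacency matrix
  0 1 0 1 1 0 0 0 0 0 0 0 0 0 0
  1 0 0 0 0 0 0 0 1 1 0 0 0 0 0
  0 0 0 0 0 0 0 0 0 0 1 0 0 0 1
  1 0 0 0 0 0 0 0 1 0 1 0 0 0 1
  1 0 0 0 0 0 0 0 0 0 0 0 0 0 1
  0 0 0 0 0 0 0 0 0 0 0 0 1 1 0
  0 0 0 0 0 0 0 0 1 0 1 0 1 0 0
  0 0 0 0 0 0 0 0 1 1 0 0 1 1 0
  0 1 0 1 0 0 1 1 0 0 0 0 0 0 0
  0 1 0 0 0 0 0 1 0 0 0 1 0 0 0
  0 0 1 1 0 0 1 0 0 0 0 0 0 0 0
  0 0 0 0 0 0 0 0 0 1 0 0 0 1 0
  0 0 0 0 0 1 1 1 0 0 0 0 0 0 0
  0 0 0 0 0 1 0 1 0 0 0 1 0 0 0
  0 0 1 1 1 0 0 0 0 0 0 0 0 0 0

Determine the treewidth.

A width-3 tree decomposition is:
Bags: B1 = {2, 4, 10, 14}  B2 = {3, 4, 10, 14}  B3 = {0, 3, 4, 10}  B4 = {0, 3, 6, 10}  B5 = {0, 3, 6, 8}  B6 = {0, 1, 6, 8}  B7 = {1, 6, 8, 12}  B8 = {1, 7, 8, 12}  B9 = {1, 7, 9, 12}  B10 = {5, 7, 9, 12}  B11 = {5, 7, 9, 13}  B12 = {5, 9, 11, 13}
Tree: B1–B2, B2–B3, B3–B4, B4–B5, B5–B6, B6–B7, B7–B8, B8–B9, B9–B10, B10–B11, B11–B12
Every bag has size at most 4, so the width is 4 − 1 = 3 and tw(G) ≤ 3. For the lower bound: the 4 vertex sets {2,4,14}, {10}, {3}, {0,1,6,8} are disjoint, each induces a connected subgraph, and every pair is joined by at least one edge of G. Contracting each set to a single vertex therefore yields K_{4} as a minor, and since treewidth is minor-monotone, tw(G) ≥ tw(K_{4}) = 3. The upper and lower bounds meet at 3, so that is the treewidth.

3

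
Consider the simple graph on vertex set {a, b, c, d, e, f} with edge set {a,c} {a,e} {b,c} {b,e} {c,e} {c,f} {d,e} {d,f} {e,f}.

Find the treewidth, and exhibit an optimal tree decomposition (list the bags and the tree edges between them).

Each bag holds 3 vertices, so the decomposition has width 2, which upper-bounds the treewidth. Conversely, {d, e, f} is a clique of size 3, and the vertices of any clique must share a bag in every tree decomposition; so some bag has ≥ 3 vertices and tw(G) ≥ 2. Therefore the treewidth is 2.

Treewidth 2.
One such decomposition:
Bags: B1 = {c, e, f}  B2 = {b, c, e}  B3 = {a, c, e}  B4 = {d, e, f}
Tree: B1–B2, B1–B3, B1–B4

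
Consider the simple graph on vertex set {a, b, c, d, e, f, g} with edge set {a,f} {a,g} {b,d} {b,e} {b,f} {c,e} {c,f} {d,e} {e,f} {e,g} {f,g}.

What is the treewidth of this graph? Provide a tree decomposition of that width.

The largest bag has 3 vertices, giving width 2; this decomposition certifies tw(G) ≤ 2. For the lower bound, the 3 vertices {b, d, e} are pairwise adjacent, and any tree decomposition puts a clique entirely inside one bag — forcing width ≥ 2. The upper and lower bounds meet at 2, so that is the treewidth.

Treewidth 2.
One such decomposition:
Bags: B1 = {b, e, f}  B2 = {e, f, g}  B3 = {b, d, e}  B4 = {c, e, f}  B5 = {a, f, g}
Tree: B1–B2, B1–B3, B1–B4, B2–B5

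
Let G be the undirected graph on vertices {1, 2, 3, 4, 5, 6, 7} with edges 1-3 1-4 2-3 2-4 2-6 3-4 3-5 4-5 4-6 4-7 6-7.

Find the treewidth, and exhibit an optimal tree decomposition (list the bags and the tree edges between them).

Each bag holds 3 vertices, so the decomposition has width 2, which upper-bounds the treewidth. Conversely, {1, 3, 4} is a clique of size 3, and the vertices of any clique must share a bag in every tree decomposition; so some bag has ≥ 3 vertices and tw(G) ≥ 2. Combining the bounds, tw(G) = 2.

Treewidth 2.
Bags: B1 = {2, 4, 6}  B2 = {2, 3, 4}  B3 = {4, 6, 7}  B4 = {3, 4, 5}  B5 = {1, 3, 4}
Tree: B1–B2, B1–B3, B2–B4, B4–B5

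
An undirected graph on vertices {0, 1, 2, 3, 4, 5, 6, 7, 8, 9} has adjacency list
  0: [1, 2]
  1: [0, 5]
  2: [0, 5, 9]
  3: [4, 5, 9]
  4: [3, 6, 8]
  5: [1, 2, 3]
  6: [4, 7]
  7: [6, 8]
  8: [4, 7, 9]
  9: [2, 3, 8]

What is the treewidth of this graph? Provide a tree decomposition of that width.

Treewidth 2.
One such decomposition:
Bags: B1 = {0, 1, 5}  B2 = {0, 2, 5}  B3 = {2, 3, 5}  B4 = {2, 3, 9}  B5 = {3, 4, 9}  B6 = {4, 8, 9}  B7 = {4, 6, 8}  B8 = {6, 7, 8}
Tree: B1–B2, B2–B3, B3–B4, B4–B5, B5–B6, B6–B7, B7–B8

Each bag holds 3 vertices, so the decomposition has width 2, which upper-bounds the treewidth. For the lower bound, G contains the cycle 1–0–2–5–1, so G is not a forest; only forests have treewidth ≤ 1, hence tw(G) ≥ 2. The upper and lower bounds meet at 2, so that is the treewidth.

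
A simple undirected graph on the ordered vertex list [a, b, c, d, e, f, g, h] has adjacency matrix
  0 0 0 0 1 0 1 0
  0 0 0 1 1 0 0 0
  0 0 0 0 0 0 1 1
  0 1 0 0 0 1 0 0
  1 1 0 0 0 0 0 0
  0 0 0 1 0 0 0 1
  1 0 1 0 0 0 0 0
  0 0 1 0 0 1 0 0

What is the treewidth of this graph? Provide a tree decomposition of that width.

Each bag holds 3 vertices, so the decomposition has width 2, which upper-bounds the treewidth. Since d–b–e–a–g–c–h–f–d is a cycle in G, G is not acyclic. Forests are exactly the graphs of treewidth ≤ 1, so tw(G) ≥ 2. Combining the bounds, tw(G) = 2.

Treewidth 2.
Bags: B1 = {b, d, e}  B2 = {a, d, e}  B3 = {a, d, g}  B4 = {c, d, g}  B5 = {c, d, h}  B6 = {d, f, h}
Tree: B1–B2, B2–B3, B3–B4, B4–B5, B5–B6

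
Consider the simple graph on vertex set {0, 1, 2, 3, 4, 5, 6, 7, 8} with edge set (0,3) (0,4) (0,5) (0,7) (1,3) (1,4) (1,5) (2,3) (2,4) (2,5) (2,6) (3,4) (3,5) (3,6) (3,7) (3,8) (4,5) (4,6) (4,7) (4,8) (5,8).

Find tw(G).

A width-3 tree decomposition is:
Bags: B1 = {0, 3, 4, 5}  B2 = {3, 4, 5, 8}  B3 = {2, 3, 4, 5}  B4 = {0, 3, 4, 7}  B5 = {2, 3, 4, 6}  B6 = {1, 3, 4, 5}
Tree: B1–B2, B2–B3, B1–B4, B3–B5, B1–B6
Each bag holds 4 vertices, so the decomposition has width 3, which upper-bounds the treewidth. Conversely, {0, 3, 4, 5} is a clique of size 4, and the vertices of any clique must share a bag in every tree decomposition; so some bag has ≥ 4 vertices and tw(G) ≥ 3. Therefore the treewidth is 3.

3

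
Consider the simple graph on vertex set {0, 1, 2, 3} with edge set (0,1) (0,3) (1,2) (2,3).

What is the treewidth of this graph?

2

A width-2 tree decomposition is:
Bags: B1 = {0, 1, 2}  B2 = {0, 2, 3}
Tree: B1–B2
The largest bag has 3 vertices, giving width 2; this decomposition certifies tw(G) ≤ 2. The edges 2–1–0–3–2 form a cycle, so G is not a tree and its treewidth is at least 2. Combining the bounds, tw(G) = 2.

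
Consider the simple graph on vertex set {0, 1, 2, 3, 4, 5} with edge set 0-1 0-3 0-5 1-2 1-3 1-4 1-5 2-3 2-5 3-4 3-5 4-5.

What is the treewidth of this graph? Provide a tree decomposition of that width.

Every bag has size at most 4, so the width is 4 − 1 = 3 and tw(G) ≤ 3. Conversely, {0, 1, 3, 5} is a clique of size 4, and the vertices of any clique must share a bag in every tree decomposition; so some bag has ≥ 4 vertices and tw(G) ≥ 3. Combining the bounds, tw(G) = 3.

Treewidth 3.
Bags: B1 = {1, 3, 4, 5}  B2 = {1, 2, 3, 5}  B3 = {0, 1, 3, 5}
Tree: B1–B2, B2–B3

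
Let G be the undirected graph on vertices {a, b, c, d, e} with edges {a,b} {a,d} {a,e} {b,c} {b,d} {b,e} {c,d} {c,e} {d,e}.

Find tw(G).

3

A width-3 tree decomposition is:
Bags: B1 = {b, c, d, e}  B2 = {a, b, d, e}
Tree: B1–B2
Every bag has size at most 4, so the width is 4 − 1 = 3 and tw(G) ≤ 3. For the lower bound, the 4 vertices {b, c, d, e} are pairwise adjacent, and any tree decomposition puts a clique entirely inside one bag — forcing width ≥ 3. Combining the bounds, tw(G) = 3.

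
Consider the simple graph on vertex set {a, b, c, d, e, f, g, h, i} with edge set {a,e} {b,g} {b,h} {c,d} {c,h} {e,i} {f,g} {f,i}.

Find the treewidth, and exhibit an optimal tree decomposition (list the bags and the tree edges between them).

Each bag holds 2 vertices, so the decomposition has width 1, which upper-bounds the treewidth. Since G has at least one edge (e.g. a–e), it is not an edgeless graph, so tw(G) ≥ 1. Therefore the treewidth is 1.

Treewidth 1.
One such decomposition:
Bags: B1 = {a, e}  B2 = {e, i}  B3 = {f, i}  B4 = {f, g}  B5 = {b, g}  B6 = {b, h}  B7 = {c, h}  B8 = {c, d}
Tree: B1–B2, B2–B3, B3–B4, B4–B5, B5–B6, B6–B7, B7–B8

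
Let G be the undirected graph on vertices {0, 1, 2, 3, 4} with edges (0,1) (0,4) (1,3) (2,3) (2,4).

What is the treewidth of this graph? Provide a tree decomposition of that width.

Treewidth 2.
One optimal decomposition is:
Bags: B1 = {1, 2, 3}  B2 = {0, 1, 2}  B3 = {0, 2, 4}
Tree: B1–B2, B2–B3

The largest bag has 3 vertices, giving width 2; this decomposition certifies tw(G) ≤ 2. Since 2–3–1–0–4–2 is a cycle in G, G is not acyclic. Forests are exactly the graphs of treewidth ≤ 1, so tw(G) ≥ 2. Therefore the treewidth is 2.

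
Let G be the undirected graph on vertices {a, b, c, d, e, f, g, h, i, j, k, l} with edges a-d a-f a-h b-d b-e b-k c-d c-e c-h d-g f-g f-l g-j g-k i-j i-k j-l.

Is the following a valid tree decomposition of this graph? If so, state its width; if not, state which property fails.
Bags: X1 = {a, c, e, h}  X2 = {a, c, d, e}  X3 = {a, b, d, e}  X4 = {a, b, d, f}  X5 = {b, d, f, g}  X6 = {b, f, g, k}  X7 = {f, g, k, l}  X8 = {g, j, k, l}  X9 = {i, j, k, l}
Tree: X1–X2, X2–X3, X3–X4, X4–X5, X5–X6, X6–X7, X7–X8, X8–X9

Yes; width 3.

Every vertex of G appears in some bag (union = {a, b, c, d, e, f, g, h, i, j, k, l}); every edge is covered by a bag; and for each vertex v the set of bags containing v is connected in the bag tree. The decomposition is therefore valid. The largest bag has 4 vertices, so the width is 3.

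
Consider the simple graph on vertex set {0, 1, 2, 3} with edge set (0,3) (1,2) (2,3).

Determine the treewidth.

1

A width-1 tree decomposition is:
Bags: B1 = {0, 3}  B2 = {2, 3}  B3 = {1, 2}
Tree: B1–B2, B2–B3
The largest bag has 2 vertices, giving width 1; this decomposition certifies tw(G) ≤ 1. G has an edge, so its treewidth is at least 1. The upper and lower bounds meet at 1, so that is the treewidth.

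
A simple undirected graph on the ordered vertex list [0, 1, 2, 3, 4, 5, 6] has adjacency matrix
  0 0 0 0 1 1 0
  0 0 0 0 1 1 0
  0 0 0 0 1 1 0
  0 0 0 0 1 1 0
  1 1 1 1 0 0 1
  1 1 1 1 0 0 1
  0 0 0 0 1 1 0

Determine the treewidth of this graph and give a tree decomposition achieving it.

Treewidth 2.
One optimal decomposition is:
Bags: B1 = {1, 4, 5}  B2 = {4, 5, 6}  B3 = {2, 4, 5}  B4 = {0, 4, 5}  B5 = {3, 4, 5}
Tree: B1–B2, B2–B3, B3–B4, B4–B5

Every bag has size at most 3, so the width is 3 − 1 = 2 and tw(G) ≤ 2. For the lower bound, G contains the cycle 4–1–5–6–4, so G is not a forest; only forests have treewidth ≤ 1, hence tw(G) ≥ 2. Hence tw(G) = 2 exactly.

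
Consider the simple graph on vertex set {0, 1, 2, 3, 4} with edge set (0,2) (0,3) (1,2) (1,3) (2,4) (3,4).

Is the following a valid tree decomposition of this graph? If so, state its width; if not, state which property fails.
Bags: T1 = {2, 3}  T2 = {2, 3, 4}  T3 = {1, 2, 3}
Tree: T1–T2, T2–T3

No — vertex 0 appears in no bag.

A tree decomposition must satisfy three properties: every vertex lies in some bag; for every edge, both endpoints lie together in some bag; and for every vertex, the bags containing it form a connected subtree. Here vertex 0 appears in no bag, so the decomposition is invalid.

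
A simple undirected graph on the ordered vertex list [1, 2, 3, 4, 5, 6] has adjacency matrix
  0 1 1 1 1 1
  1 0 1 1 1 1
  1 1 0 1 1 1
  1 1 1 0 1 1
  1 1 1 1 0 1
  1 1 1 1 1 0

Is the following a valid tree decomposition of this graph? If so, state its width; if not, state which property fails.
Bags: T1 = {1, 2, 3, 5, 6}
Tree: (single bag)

A tree decomposition must satisfy three properties: every vertex lies in some bag; for every edge, both endpoints lie together in some bag; and for every vertex, the bags containing it form a connected subtree. Here vertex 4 appears in no bag, so the decomposition is invalid.

No — vertex 4 appears in no bag.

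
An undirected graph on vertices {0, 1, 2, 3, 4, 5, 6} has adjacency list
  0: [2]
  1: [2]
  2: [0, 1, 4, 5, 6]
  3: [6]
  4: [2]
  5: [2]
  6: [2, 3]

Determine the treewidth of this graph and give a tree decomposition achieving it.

The largest bag has 2 vertices, giving width 1; this decomposition certifies tw(G) ≤ 1. Since G has at least one edge (e.g. 4–2), it is not an edgeless graph, so tw(G) ≥ 1. The upper and lower bounds meet at 1, so that is the treewidth.

Treewidth 1.
One such decomposition:
Bags: B1 = {2, 4}  B2 = {2, 6}  B3 = {2, 5}  B4 = {3, 6}  B5 = {0, 2}  B6 = {1, 2}
Tree: B1–B2, B1–B3, B2–B4, B1–B5, B3–B6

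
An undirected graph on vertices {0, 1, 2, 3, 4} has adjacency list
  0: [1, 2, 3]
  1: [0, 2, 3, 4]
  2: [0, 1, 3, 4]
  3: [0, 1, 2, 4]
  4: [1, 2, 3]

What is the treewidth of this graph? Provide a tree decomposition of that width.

Treewidth 3.
One such decomposition:
Bags: B1 = {1, 2, 3, 4}  B2 = {0, 1, 2, 3}
Tree: B1–B2

The largest bag has 4 vertices, giving width 3; this decomposition certifies tw(G) ≤ 3. For the lower bound, the 4 vertices {0, 1, 2, 3} are pairwise adjacent, and any tree decomposition puts a clique entirely inside one bag — forcing width ≥ 3. The upper and lower bounds meet at 3, so that is the treewidth.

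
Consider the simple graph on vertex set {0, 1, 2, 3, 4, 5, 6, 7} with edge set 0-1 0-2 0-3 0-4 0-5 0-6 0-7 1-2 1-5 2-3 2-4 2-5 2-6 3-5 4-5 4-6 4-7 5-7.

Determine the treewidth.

3

A width-3 tree decomposition is:
Bags: B1 = {0, 2, 4, 5}  B2 = {0, 1, 2, 5}  B3 = {0, 2, 3, 5}  B4 = {0, 4, 5, 7}  B5 = {0, 2, 4, 6}
Tree: B1–B2, B1–B3, B1–B4, B1–B5
Every bag has size at most 4, so the width is 4 − 1 = 3 and tw(G) ≤ 3. On the other hand G contains the 4-clique {0, 1, 2, 5}. A clique must lie in a single bag of any decomposition, so no decomposition can have width below 3. Hence tw(G) = 3 exactly.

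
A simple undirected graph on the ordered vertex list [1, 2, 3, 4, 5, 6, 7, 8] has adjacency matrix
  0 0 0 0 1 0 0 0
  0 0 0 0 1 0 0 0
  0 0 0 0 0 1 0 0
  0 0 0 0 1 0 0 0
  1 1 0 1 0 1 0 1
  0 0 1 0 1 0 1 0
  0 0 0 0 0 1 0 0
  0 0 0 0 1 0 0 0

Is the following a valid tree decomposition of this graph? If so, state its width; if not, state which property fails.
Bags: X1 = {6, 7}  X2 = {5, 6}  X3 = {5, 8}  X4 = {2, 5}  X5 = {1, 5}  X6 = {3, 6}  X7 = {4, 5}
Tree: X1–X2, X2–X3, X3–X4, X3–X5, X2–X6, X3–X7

Yes; width 1.

Checking the three conditions: (i) the bags cover all of {1, 2, 3, 4, 5, 6, 7, 8}; (ii) for each edge, some bag contains both endpoints; (iii) the bags containing any fixed vertex form a subtree. All hold, so the decomposition is valid with width 2 − 1 = 1.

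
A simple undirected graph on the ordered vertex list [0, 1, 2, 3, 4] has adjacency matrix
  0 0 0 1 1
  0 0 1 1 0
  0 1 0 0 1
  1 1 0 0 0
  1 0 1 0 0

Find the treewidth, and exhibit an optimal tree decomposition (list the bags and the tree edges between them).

Treewidth 2.
One such decomposition:
Bags: B1 = {1, 2, 4}  B2 = {0, 1, 4}  B3 = {0, 1, 3}
Tree: B1–B2, B2–B3

Every bag has size at most 3, so the width is 3 − 1 = 2 and tw(G) ≤ 2. Since 1–2–4–0–3–1 is a cycle in G, G is not acyclic. Forests are exactly the graphs of treewidth ≤ 1, so tw(G) ≥ 2. Combining the bounds, tw(G) = 2.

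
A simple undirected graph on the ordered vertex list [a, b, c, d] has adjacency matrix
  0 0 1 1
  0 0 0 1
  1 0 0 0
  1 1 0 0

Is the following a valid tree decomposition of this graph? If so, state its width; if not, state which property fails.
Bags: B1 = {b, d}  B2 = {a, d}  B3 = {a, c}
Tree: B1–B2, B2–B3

Yes; width 1.

Vertex coverage: the bags together contain {a, b, c, d}, the full vertex set. Edge coverage: each edge of G has both endpoints in at least one bag. Running intersection: for every vertex, the bags containing it form a connected subtree. All three properties hold, so this is a valid tree decomposition of width max|bag| − 1 = 1, and hence tw(G) ≤ 1.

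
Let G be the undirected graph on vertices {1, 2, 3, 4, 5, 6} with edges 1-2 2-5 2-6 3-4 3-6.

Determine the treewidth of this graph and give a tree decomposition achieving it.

Treewidth 1.
One such decomposition:
Bags: B1 = {2, 6}  B2 = {2, 5}  B3 = {3, 6}  B4 = {3, 4}  B5 = {1, 2}
Tree: B1–B2, B1–B3, B3–B4, B1–B5

Every bag has size at most 2, so the width is 2 − 1 = 1 and tw(G) ≤ 1. G has an edge, so its treewidth is at least 1. The upper and lower bounds meet at 1, so that is the treewidth.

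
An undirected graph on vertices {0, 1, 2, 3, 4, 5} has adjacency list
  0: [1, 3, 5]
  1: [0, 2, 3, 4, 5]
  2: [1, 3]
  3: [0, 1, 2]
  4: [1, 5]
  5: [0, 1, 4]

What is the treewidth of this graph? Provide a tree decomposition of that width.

Treewidth 2.
One such decomposition:
Bags: B1 = {0, 1, 5}  B2 = {0, 1, 3}  B3 = {1, 2, 3}  B4 = {1, 4, 5}
Tree: B1–B2, B2–B3, B1–B4

The largest bag has 3 vertices, giving width 2; this decomposition certifies tw(G) ≤ 2. On the other hand G contains the 3-clique {0, 1, 3}. A clique must lie in a single bag of any decomposition, so no decomposition can have width below 2. The upper and lower bounds meet at 2, so that is the treewidth.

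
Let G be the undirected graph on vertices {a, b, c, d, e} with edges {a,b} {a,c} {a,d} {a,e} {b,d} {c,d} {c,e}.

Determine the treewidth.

2

A width-2 tree decomposition is:
Bags: B1 = {a, c, d}  B2 = {a, c, e}  B3 = {a, b, d}
Tree: B1–B2, B1–B3
Each bag holds 3 vertices, so the decomposition has width 2, which upper-bounds the treewidth. On the other hand G contains the 3-clique {a, c, d}. A clique must lie in a single bag of any decomposition, so no decomposition can have width below 2. Therefore the treewidth is 2.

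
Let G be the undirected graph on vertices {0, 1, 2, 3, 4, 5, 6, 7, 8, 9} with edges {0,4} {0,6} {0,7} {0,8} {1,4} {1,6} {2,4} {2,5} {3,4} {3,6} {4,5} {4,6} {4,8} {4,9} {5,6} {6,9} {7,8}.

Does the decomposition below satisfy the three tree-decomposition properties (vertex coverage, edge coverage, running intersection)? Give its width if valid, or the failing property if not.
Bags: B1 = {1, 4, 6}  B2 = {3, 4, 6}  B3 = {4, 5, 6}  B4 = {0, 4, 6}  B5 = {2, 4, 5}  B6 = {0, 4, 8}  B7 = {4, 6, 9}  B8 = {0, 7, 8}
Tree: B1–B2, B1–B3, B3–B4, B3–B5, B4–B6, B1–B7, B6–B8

Yes; width 2.

Checking the three conditions: (i) the bags cover all of {0, 1, 2, 3, 4, 5, 6, 7, 8, 9}; (ii) for each edge, some bag contains both endpoints; (iii) the bags containing any fixed vertex form a subtree. All hold, so the decomposition is valid with width 3 − 1 = 2.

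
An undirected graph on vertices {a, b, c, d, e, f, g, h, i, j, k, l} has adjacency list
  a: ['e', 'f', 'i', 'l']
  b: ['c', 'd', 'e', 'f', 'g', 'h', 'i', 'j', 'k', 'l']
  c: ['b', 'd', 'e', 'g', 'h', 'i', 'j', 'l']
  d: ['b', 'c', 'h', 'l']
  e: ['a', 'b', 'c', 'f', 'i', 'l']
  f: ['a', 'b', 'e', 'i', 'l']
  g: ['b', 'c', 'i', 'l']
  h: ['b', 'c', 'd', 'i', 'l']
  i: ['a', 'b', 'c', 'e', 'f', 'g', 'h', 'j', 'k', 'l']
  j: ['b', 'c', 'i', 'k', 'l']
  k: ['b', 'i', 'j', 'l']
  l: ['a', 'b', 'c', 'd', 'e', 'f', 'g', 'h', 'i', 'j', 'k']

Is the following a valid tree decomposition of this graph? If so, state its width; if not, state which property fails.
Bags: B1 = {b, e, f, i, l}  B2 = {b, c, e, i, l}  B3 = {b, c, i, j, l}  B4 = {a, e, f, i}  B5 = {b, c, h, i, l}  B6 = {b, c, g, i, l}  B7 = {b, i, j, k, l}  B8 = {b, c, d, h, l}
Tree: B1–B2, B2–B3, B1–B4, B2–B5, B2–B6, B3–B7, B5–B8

No — edge (l,a) lies in no bag.

A tree decomposition must satisfy three properties: every vertex lies in some bag; for every edge, both endpoints lie together in some bag; and for every vertex, the bags containing it form a connected subtree. Here edge (l,a) lies in no bag, so the decomposition is invalid.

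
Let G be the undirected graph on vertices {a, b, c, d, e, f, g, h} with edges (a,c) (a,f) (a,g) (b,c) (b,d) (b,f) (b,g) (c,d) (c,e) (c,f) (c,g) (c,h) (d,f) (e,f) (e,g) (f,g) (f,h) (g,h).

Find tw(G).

A width-3 tree decomposition is:
Bags: B1 = {b, c, f, g}  B2 = {b, c, d, f}  B3 = {c, e, f, g}  B4 = {a, c, f, g}  B5 = {c, f, g, h}
Tree: B1–B2, B1–B3, B1–B4, B1–B5
Every bag has size at most 4, so the width is 4 − 1 = 3 and tw(G) ≤ 3. Conversely, {b, c, d, f} is a clique of size 4, and the vertices of any clique must share a bag in every tree decomposition; so some bag has ≥ 4 vertices and tw(G) ≥ 3. Combining the bounds, tw(G) = 3.

3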